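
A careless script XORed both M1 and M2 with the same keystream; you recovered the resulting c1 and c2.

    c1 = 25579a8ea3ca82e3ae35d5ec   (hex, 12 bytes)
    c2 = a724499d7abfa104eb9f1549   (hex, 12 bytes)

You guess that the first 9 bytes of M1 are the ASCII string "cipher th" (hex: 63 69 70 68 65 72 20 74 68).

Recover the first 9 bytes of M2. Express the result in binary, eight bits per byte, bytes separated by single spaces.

11100001 00011010 10100011 01111011 10111100 00000111 00000011 10010011 00101101

First, c1 ⊕ c2 = (M1 ⊕ K) ⊕ (M2 ⊕ K) = M1 ⊕ M2, so the key drops out. Then M2 = (M1 ⊕ M2) ⊕ M1 over the first 9 bytes.
byte 0: (25 ^ a7) ^ 63 = 82 ^ 63 = e1
byte 1: (57 ^ 24) ^ 69 = 73 ^ 69 = 1a
byte 2: (9a ^ 49) ^ 70 = d3 ^ 70 = a3
byte 3: (8e ^ 9d) ^ 68 = 13 ^ 68 = 7b
byte 4: (a3 ^ 7a) ^ 65 = d9 ^ 65 = bc
byte 5: (ca ^ bf) ^ 72 = 75 ^ 72 = 07
byte 6: (82 ^ a1) ^ 20 = 23 ^ 20 = 03
byte 7: (e3 ^ 04) ^ 74 = e7 ^ 74 = 93
byte 8: (ae ^ eb) ^ 68 = 45 ^ 68 = 2d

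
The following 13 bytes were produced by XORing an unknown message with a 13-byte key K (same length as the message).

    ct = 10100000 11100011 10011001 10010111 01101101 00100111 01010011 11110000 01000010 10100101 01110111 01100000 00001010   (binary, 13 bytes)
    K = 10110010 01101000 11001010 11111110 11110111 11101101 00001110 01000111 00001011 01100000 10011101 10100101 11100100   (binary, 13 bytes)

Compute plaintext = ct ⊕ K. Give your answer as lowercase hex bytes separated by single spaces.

12 8b 53 69 9a ca 5d b7 49 c5 ea c5 ee

a0 xor b2 = 12
e3 xor 68 = 8b
99 xor ca = 53
97 xor fe = 69
6d xor f7 = 9a
27 xor ed = ca
53 xor 0e = 5d
f0 xor 47 = b7
42 xor 0b = 49
a5 xor 60 = c5
77 xor 9d = ea
60 xor a5 = c5
0a xor e4 = ee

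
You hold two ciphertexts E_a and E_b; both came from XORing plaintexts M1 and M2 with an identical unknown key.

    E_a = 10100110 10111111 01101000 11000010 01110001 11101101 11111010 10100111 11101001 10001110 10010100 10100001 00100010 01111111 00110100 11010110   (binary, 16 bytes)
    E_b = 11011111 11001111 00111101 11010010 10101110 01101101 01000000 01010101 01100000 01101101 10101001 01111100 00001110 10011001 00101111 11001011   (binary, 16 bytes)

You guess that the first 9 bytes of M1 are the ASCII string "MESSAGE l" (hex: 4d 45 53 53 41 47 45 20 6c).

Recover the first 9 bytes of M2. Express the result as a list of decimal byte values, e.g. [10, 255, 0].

First, E_a ⊕ E_b = (M1 ⊕ K) ⊕ (M2 ⊕ K) = M1 ⊕ M2, so the key drops out. Then M2 = (M1 ⊕ M2) ⊕ M1 over the first 9 bytes.
byte 0: (a6 xor df) xor 4d = 79 xor 4d = 34
byte 1: (bf xor cf) xor 45 = 70 xor 45 = 35
byte 2: (68 xor 3d) xor 53 = 55 xor 53 = 06
byte 3: (c2 xor d2) xor 53 = 10 xor 53 = 43
byte 4: (71 xor ae) xor 41 = df xor 41 = 9e
byte 5: (ed xor 6d) xor 47 = 80 xor 47 = c7
byte 6: (fa xor 40) xor 45 = ba xor 45 = ff
byte 7: (a7 xor 55) xor 20 = f2 xor 20 = d2
byte 8: (e9 xor 60) xor 6c = 89 xor 6c = e5

[52, 53, 6, 67, 158, 199, 255, 210, 229]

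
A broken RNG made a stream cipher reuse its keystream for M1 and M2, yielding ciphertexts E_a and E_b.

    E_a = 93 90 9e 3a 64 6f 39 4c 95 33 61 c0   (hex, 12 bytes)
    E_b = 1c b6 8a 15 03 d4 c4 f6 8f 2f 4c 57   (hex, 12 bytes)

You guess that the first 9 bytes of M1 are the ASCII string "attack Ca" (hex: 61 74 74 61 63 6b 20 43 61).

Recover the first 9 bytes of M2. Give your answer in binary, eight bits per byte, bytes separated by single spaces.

First, E_a ⊕ E_b = (M1 ⊕ K) ⊕ (M2 ⊕ K) = M1 ⊕ M2, so the key drops out. Then M2 = (M1 ⊕ M2) ⊕ M1 over the first 9 bytes.
byte 0: (93 XOR 1c) XOR 61 = 8f XOR 61 = ee
byte 1: (90 XOR b6) XOR 74 = 26 XOR 74 = 52
byte 2: (9e XOR 8a) XOR 74 = 14 XOR 74 = 60
byte 3: (3a XOR 15) XOR 61 = 2f XOR 61 = 4e
byte 4: (64 XOR 03) XOR 63 = 67 XOR 63 = 04
byte 5: (6f XOR d4) XOR 6b = bb XOR 6b = d0
byte 6: (39 XOR c4) XOR 20 = fd XOR 20 = dd
byte 7: (4c XOR f6) XOR 43 = ba XOR 43 = f9
byte 8: (95 XOR 8f) XOR 61 = 1a XOR 61 = 7b

11101110 01010010 01100000 01001110 00000100 11010000 11011101 11111001 01111011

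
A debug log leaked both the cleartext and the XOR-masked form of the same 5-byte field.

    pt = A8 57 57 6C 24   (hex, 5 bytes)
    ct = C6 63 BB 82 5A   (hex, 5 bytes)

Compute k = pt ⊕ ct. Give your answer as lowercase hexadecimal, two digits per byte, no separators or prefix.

Since ct = pt ⊕ k, XORing both sides with pt gives k = pt ⊕ ct.
a8 xor c6 = 6e
57 xor 63 = 34
57 xor bb = ec
6c xor 82 = ee
24 xor 5a = 7e

6e34ecee7e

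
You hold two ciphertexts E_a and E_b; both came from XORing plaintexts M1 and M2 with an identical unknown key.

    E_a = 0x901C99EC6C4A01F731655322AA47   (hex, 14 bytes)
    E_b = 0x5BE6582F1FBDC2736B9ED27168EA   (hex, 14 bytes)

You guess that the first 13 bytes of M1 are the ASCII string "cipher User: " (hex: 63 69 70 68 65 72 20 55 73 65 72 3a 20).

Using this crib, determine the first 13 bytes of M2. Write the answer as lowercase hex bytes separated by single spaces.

First, E_a ⊕ E_b = (M1 ⊕ K) ⊕ (M2 ⊕ K) = M1 ⊕ M2, so the key drops out. Then M2 = (M1 ⊕ M2) ⊕ M1 over the first 13 bytes.
byte 0: (90 ⊕ 5b) ⊕ 63 = cb ⊕ 63 = a8
byte 1: (1c ⊕ e6) ⊕ 69 = fa ⊕ 69 = 93
byte 2: (99 ⊕ 58) ⊕ 70 = c1 ⊕ 70 = b1
byte 3: (ec ⊕ 2f) ⊕ 68 = c3 ⊕ 68 = ab
byte 4: (6c ⊕ 1f) ⊕ 65 = 73 ⊕ 65 = 16
byte 5: (4a ⊕ bd) ⊕ 72 = f7 ⊕ 72 = 85
byte 6: (01 ⊕ c2) ⊕ 20 = c3 ⊕ 20 = e3
byte 7: (f7 ⊕ 73) ⊕ 55 = 84 ⊕ 55 = d1
byte 8: (31 ⊕ 6b) ⊕ 73 = 5a ⊕ 73 = 29
byte 9: (65 ⊕ 9e) ⊕ 65 = fb ⊕ 65 = 9e
byte 10: (53 ⊕ d2) ⊕ 72 = 81 ⊕ 72 = f3
byte 11: (22 ⊕ 71) ⊕ 3a = 53 ⊕ 3a = 69
byte 12: (aa ⊕ 68) ⊕ 20 = c2 ⊕ 20 = e2

a8 93 b1 ab 16 85 e3 d1 29 9e f3 69 e2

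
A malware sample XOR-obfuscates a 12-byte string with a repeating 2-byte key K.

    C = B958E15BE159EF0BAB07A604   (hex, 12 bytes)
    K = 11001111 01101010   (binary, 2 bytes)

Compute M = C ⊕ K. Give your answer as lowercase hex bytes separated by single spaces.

The 2-byte key repeats, so the effective keystream is cf 6a cf 6a cf 6a cf 6a cf 6a cf 6a.
byte 0: 10111001 xor 11001111 = 01110110
byte 1: 01011000 xor 01101010 = 00110010
byte 2: 11100001 xor 11001111 = 00101110
byte 3: 01011011 xor 01101010 = 00110001
byte 4: 11100001 xor 11001111 = 00101110
byte 5: 01011001 xor 01101010 = 00110011
byte 6: 11101111 xor 11001111 = 00100000
byte 7: 00001011 xor 01101010 = 01100001
byte 8: 10101011 xor 11001111 = 01100100
byte 9: 00000111 xor 01101010 = 01101101
byte 10: 10100110 xor 11001111 = 01101001
byte 11: 00000100 xor 01101010 = 01101110

76 32 2e 31 2e 33 20 61 64 6d 69 6e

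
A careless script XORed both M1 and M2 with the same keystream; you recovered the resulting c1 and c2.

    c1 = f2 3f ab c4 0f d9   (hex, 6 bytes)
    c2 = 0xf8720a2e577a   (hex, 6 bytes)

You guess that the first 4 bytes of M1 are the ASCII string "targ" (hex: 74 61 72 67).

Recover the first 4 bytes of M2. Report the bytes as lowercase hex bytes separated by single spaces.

First, c1 ⊕ c2 = (M1 ⊕ K) ⊕ (M2 ⊕ K) = M1 ⊕ M2, so the key drops out. Then M2 = (M1 ⊕ M2) ⊕ M1 over the first 4 bytes.
byte 0: (f2 ⊕ f8) ⊕ 74 = 0a ⊕ 74 = 7e
byte 1: (3f ⊕ 72) ⊕ 61 = 4d ⊕ 61 = 2c
byte 2: (ab ⊕ 0a) ⊕ 72 = a1 ⊕ 72 = d3
byte 3: (c4 ⊕ 2e) ⊕ 67 = ea ⊕ 67 = 8d

7e 2c d3 8d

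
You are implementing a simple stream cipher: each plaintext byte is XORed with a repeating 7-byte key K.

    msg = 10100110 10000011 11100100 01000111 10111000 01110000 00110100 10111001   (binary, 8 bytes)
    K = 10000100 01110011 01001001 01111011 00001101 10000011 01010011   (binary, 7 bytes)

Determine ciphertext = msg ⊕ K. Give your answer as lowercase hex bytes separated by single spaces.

The 7-byte key repeats, so the effective keystream is 84 73 49 7b 0d 83 53 84.
byte 0: a6 XOR 84 = 22
byte 1: 83 XOR 73 = f0
byte 2: e4 XOR 49 = ad
byte 3: 47 XOR 7b = 3c
byte 4: b8 XOR 0d = b5
byte 5: 70 XOR 83 = f3
byte 6: 34 XOR 53 = 67
byte 7: b9 XOR 84 = 3d

22 f0 ad 3c b5 f3 67 3d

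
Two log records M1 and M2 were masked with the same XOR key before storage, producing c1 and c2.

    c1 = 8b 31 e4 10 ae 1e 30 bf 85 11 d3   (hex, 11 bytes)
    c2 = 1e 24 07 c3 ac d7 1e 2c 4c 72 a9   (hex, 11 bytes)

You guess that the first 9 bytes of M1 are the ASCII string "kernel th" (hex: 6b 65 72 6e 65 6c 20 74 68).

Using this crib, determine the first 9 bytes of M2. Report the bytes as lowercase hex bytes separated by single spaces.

fe 70 91 bd 67 a5 0e e7 a1

First, c1 ⊕ c2 = (M1 ⊕ K) ⊕ (M2 ⊕ K) = M1 ⊕ M2, so the key drops out. Then M2 = (M1 ⊕ M2) ⊕ M1 over the first 9 bytes.
byte 0: (8b ⊕ 1e) ⊕ 6b = 95 ⊕ 6b = fe
byte 1: (31 ⊕ 24) ⊕ 65 = 15 ⊕ 65 = 70
byte 2: (e4 ⊕ 07) ⊕ 72 = e3 ⊕ 72 = 91
byte 3: (10 ⊕ c3) ⊕ 6e = d3 ⊕ 6e = bd
byte 4: (ae ⊕ ac) ⊕ 65 = 02 ⊕ 65 = 67
byte 5: (1e ⊕ d7) ⊕ 6c = c9 ⊕ 6c = a5
byte 6: (30 ⊕ 1e) ⊕ 20 = 2e ⊕ 20 = 0e
byte 7: (bf ⊕ 2c) ⊕ 74 = 93 ⊕ 74 = e7
byte 8: (85 ⊕ 4c) ⊕ 68 = c9 ⊕ 68 = a1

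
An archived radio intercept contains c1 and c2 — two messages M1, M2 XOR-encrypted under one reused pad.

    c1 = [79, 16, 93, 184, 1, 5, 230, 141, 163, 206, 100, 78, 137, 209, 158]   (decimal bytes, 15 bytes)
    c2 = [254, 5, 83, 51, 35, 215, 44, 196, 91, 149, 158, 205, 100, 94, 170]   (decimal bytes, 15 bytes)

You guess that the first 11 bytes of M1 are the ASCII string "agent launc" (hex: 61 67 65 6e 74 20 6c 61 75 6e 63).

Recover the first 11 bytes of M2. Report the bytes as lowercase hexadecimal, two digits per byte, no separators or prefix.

d0726be556f2a6288d3599

First, c1 ⊕ c2 = (M1 ⊕ K) ⊕ (M2 ⊕ K) = M1 ⊕ M2, so the key drops out. Then M2 = (M1 ⊕ M2) ⊕ M1 over the first 11 bytes.
byte 0: (4f ^ fe) ^ 61 = b1 ^ 61 = d0
byte 1: (10 ^ 05) ^ 67 = 15 ^ 67 = 72
byte 2: (5d ^ 53) ^ 65 = 0e ^ 65 = 6b
byte 3: (b8 ^ 33) ^ 6e = 8b ^ 6e = e5
byte 4: (01 ^ 23) ^ 74 = 22 ^ 74 = 56
byte 5: (05 ^ d7) ^ 20 = d2 ^ 20 = f2
byte 6: (e6 ^ 2c) ^ 6c = ca ^ 6c = a6
byte 7: (8d ^ c4) ^ 61 = 49 ^ 61 = 28
byte 8: (a3 ^ 5b) ^ 75 = f8 ^ 75 = 8d
byte 9: (ce ^ 95) ^ 6e = 5b ^ 6e = 35
byte 10: (64 ^ 9e) ^ 63 = fa ^ 63 = 99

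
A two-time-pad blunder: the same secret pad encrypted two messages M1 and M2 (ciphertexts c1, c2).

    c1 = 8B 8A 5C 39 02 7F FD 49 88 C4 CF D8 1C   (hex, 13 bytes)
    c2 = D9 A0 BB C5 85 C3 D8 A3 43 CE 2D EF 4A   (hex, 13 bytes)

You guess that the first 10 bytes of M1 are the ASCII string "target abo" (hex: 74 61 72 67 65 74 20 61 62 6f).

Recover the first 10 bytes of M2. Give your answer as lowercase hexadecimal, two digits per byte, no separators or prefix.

First, c1 ⊕ c2 = (M1 ⊕ K) ⊕ (M2 ⊕ K) = M1 ⊕ M2, so the key drops out. Then M2 = (M1 ⊕ M2) ⊕ M1 over the first 10 bytes.
byte 0: (8b xor d9) xor 74 = 52 xor 74 = 26
byte 1: (8a xor a0) xor 61 = 2a xor 61 = 4b
byte 2: (5c xor bb) xor 72 = e7 xor 72 = 95
byte 3: (39 xor c5) xor 67 = fc xor 67 = 9b
byte 4: (02 xor 85) xor 65 = 87 xor 65 = e2
byte 5: (7f xor c3) xor 74 = bc xor 74 = c8
byte 6: (fd xor d8) xor 20 = 25 xor 20 = 05
byte 7: (49 xor a3) xor 61 = ea xor 61 = 8b
byte 8: (88 xor 43) xor 62 = cb xor 62 = a9
byte 9: (c4 xor ce) xor 6f = 0a xor 6f = 65

264b959be2c8058ba965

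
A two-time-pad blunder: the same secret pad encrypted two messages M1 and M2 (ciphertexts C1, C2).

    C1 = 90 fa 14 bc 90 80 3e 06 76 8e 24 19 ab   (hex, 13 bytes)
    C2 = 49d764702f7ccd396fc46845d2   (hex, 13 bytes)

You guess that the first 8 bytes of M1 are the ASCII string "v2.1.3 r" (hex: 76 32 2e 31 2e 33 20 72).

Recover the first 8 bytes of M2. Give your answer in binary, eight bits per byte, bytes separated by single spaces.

First, C1 ⊕ C2 = (M1 ⊕ K) ⊕ (M2 ⊕ K) = M1 ⊕ M2, so the key drops out. Then M2 = (M1 ⊕ M2) ⊕ M1 over the first 8 bytes.
byte 0: (90 ^ 49) ^ 76 = d9 ^ 76 = af
byte 1: (fa ^ d7) ^ 32 = 2d ^ 32 = 1f
byte 2: (14 ^ 64) ^ 2e = 70 ^ 2e = 5e
byte 3: (bc ^ 70) ^ 31 = cc ^ 31 = fd
byte 4: (90 ^ 2f) ^ 2e = bf ^ 2e = 91
byte 5: (80 ^ 7c) ^ 33 = fc ^ 33 = cf
byte 6: (3e ^ cd) ^ 20 = f3 ^ 20 = d3
byte 7: (06 ^ 39) ^ 72 = 3f ^ 72 = 4d

10101111 00011111 01011110 11111101 10010001 11001111 11010011 01001101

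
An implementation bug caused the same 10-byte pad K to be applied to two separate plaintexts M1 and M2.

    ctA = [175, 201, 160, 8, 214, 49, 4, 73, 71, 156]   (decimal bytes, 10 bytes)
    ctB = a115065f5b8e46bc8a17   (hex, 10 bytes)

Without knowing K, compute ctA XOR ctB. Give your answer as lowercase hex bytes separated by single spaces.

0e dc a6 57 8d bf 42 f5 cd 8b

ctA ⊕ ctB = (M1 ⊕ K) ⊕ (M2 ⊕ K) = M1 ⊕ M2 — the shared key cancels under XOR.
af XOR a1 = 0e
c9 XOR 15 = dc
a0 XOR 06 = a6
08 XOR 5f = 57
d6 XOR 5b = 8d
31 XOR 8e = bf
04 XOR 46 = 42
49 XOR bc = f5
47 XOR 8a = cd
9c XOR 17 = 8b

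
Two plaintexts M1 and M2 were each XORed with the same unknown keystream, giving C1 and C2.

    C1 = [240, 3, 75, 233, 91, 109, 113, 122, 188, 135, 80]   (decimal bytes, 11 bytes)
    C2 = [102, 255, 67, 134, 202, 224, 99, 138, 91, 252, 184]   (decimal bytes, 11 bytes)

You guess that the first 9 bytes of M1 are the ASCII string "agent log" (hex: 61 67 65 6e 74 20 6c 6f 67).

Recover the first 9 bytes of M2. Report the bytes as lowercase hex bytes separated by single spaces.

First, C1 ⊕ C2 = (M1 ⊕ K) ⊕ (M2 ⊕ K) = M1 ⊕ M2, so the key drops out. Then M2 = (M1 ⊕ M2) ⊕ M1 over the first 9 bytes.
byte 0: (f0 ^ 66) ^ 61 = 96 ^ 61 = f7
byte 1: (03 ^ ff) ^ 67 = fc ^ 67 = 9b
byte 2: (4b ^ 43) ^ 65 = 08 ^ 65 = 6d
byte 3: (e9 ^ 86) ^ 6e = 6f ^ 6e = 01
byte 4: (5b ^ ca) ^ 74 = 91 ^ 74 = e5
byte 5: (6d ^ e0) ^ 20 = 8d ^ 20 = ad
byte 6: (71 ^ 63) ^ 6c = 12 ^ 6c = 7e
byte 7: (7a ^ 8a) ^ 6f = f0 ^ 6f = 9f
byte 8: (bc ^ 5b) ^ 67 = e7 ^ 67 = 80

f7 9b 6d 01 e5 ad 7e 9f 80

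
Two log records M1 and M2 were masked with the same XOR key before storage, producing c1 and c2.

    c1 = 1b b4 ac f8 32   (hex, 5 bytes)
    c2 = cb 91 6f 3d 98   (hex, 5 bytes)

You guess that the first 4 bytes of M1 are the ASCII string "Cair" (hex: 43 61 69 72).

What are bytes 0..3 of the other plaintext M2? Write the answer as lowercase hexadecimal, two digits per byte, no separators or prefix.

9344aab7

First, c1 ⊕ c2 = (M1 ⊕ K) ⊕ (M2 ⊕ K) = M1 ⊕ M2, so the key drops out. Then M2 = (M1 ⊕ M2) ⊕ M1 over the first 4 bytes.
byte 0: (1b XOR cb) XOR 43 = d0 XOR 43 = 93
byte 1: (b4 XOR 91) XOR 61 = 25 XOR 61 = 44
byte 2: (ac XOR 6f) XOR 69 = c3 XOR 69 = aa
byte 3: (f8 XOR 3d) XOR 72 = c5 XOR 72 = b7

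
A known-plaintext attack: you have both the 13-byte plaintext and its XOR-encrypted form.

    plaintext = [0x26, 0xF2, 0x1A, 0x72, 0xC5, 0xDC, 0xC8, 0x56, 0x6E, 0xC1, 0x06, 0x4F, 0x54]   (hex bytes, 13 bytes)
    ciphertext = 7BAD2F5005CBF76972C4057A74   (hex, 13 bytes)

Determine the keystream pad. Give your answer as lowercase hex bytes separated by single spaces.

5d 5f 35 22 c0 17 3f 3f 1c 05 03 35 20

Since ciphertext = plaintext ⊕ pad, XORing both sides with plaintext gives pad = plaintext ⊕ ciphertext.
00100110 ^ 01111011 = 01011101
11110010 ^ 10101101 = 01011111
00011010 ^ 00101111 = 00110101
01110010 ^ 01010000 = 00100010
11000101 ^ 00000101 = 11000000
11011100 ^ 11001011 = 00010111
11001000 ^ 11110111 = 00111111
01010110 ^ 01101001 = 00111111
01101110 ^ 01110010 = 00011100
11000001 ^ 11000100 = 00000101
00000110 ^ 00000101 = 00000011
01001111 ^ 01111010 = 00110101
01010100 ^ 01110100 = 00100000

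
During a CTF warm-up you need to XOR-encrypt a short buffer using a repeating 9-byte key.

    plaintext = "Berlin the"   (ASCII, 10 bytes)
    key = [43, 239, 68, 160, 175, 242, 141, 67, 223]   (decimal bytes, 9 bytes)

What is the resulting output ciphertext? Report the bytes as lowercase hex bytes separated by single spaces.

69 8a 36 cc c6 9c ad 37 b7 4e

The 9-byte key repeats, so the effective keystream is 2b ef 44 a0 af f2 8d 43 df 2b.
byte 0: 42 ⊕ 2b = 69
byte 1: 65 ⊕ ef = 8a
byte 2: 72 ⊕ 44 = 36
byte 3: 6c ⊕ a0 = cc
byte 4: 69 ⊕ af = c6
byte 5: 6e ⊕ f2 = 9c
byte 6: 20 ⊕ 8d = ad
byte 7: 74 ⊕ 43 = 37
byte 8: 68 ⊕ df = b7
byte 9: 65 ⊕ 2b = 4e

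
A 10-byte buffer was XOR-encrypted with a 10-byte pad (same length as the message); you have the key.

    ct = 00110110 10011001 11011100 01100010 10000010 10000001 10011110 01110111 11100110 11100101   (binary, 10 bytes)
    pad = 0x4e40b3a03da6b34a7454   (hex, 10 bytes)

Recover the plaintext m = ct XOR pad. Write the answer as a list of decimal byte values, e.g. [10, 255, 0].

byte 0: 36 ⊕ 4e = 78
byte 1: 99 ⊕ 40 = d9
byte 2: dc ⊕ b3 = 6f
byte 3: 62 ⊕ a0 = c2
byte 4: 82 ⊕ 3d = bf
byte 5: 81 ⊕ a6 = 27
byte 6: 9e ⊕ b3 = 2d
byte 7: 77 ⊕ 4a = 3d
byte 8: e6 ⊕ 74 = 92
byte 9: e5 ⊕ 54 = b1

[120, 217, 111, 194, 191, 39, 45, 61, 146, 177]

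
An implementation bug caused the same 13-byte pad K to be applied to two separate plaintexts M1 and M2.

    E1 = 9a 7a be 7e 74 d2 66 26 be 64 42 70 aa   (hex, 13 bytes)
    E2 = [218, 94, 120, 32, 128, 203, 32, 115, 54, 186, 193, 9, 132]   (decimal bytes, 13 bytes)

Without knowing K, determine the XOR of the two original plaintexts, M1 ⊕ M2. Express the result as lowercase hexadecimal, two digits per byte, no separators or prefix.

4024c65ef419465588de83792e

E1 ⊕ E2 = (M1 ⊕ K) ⊕ (M2 ⊕ K) = M1 ⊕ M2 — the shared key cancels under XOR.
154 ^ 218 =  64
122 ^  94 =  36
190 ^ 120 = 198
126 ^  32 =  94
116 ^ 128 = 244
210 ^ 203 =  25
102 ^  32 =  70
 38 ^ 115 =  85
190 ^  54 = 136
100 ^ 186 = 222
 66 ^ 193 = 131
112 ^   9 = 121
170 ^ 132 =  46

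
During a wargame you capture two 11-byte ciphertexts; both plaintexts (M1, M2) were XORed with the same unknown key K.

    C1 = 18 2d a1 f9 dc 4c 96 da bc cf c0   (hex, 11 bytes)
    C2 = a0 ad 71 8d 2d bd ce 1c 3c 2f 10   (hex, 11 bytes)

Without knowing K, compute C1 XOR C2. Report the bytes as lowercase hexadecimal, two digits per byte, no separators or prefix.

b880d074f1f158c680e0d0

C1 ⊕ C2 = (M1 ⊕ K) ⊕ (M2 ⊕ K) = M1 ⊕ M2 — the shared key cancels under XOR.
18 ^ a0 = b8
2d ^ ad = 80
a1 ^ 71 = d0
f9 ^ 8d = 74
dc ^ 2d = f1
4c ^ bd = f1
96 ^ ce = 58
da ^ 1c = c6
bc ^ 3c = 80
cf ^ 2f = e0
c0 ^ 10 = d0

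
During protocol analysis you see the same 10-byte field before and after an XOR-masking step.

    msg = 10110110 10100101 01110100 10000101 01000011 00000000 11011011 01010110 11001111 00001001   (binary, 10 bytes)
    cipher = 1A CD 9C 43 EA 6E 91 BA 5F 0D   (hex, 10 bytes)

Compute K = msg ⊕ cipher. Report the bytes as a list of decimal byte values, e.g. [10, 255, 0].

Since cipher = msg ⊕ K, XORing both sides with msg gives K = msg ⊕ cipher.
b6 xor 1a = ac
a5 xor cd = 68
74 xor 9c = e8
85 xor 43 = c6
43 xor ea = a9
00 xor 6e = 6e
db xor 91 = 4a
56 xor ba = ec
cf xor 5f = 90
09 xor 0d = 04

[172, 104, 232, 198, 169, 110, 74, 236, 144, 4]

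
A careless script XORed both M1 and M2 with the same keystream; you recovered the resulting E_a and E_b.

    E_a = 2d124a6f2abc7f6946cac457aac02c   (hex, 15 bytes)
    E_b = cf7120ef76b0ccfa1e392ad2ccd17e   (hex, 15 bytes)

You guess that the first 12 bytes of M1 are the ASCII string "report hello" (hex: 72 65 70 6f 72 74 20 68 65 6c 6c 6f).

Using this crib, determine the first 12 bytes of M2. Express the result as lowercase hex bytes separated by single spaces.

90 06 1a ef 2e 78 93 fb 3d 9f 82 ea

First, E_a ⊕ E_b = (M1 ⊕ K) ⊕ (M2 ⊕ K) = M1 ⊕ M2, so the key drops out. Then M2 = (M1 ⊕ M2) ⊕ M1 over the first 12 bytes.
byte 0: (2d ⊕ cf) ⊕ 72 = e2 ⊕ 72 = 90
byte 1: (12 ⊕ 71) ⊕ 65 = 63 ⊕ 65 = 06
byte 2: (4a ⊕ 20) ⊕ 70 = 6a ⊕ 70 = 1a
byte 3: (6f ⊕ ef) ⊕ 6f = 80 ⊕ 6f = ef
byte 4: (2a ⊕ 76) ⊕ 72 = 5c ⊕ 72 = 2e
byte 5: (bc ⊕ b0) ⊕ 74 = 0c ⊕ 74 = 78
byte 6: (7f ⊕ cc) ⊕ 20 = b3 ⊕ 20 = 93
byte 7: (69 ⊕ fa) ⊕ 68 = 93 ⊕ 68 = fb
byte 8: (46 ⊕ 1e) ⊕ 65 = 58 ⊕ 65 = 3d
byte 9: (ca ⊕ 39) ⊕ 6c = f3 ⊕ 6c = 9f
byte 10: (c4 ⊕ 2a) ⊕ 6c = ee ⊕ 6c = 82
byte 11: (57 ⊕ d2) ⊕ 6f = 85 ⊕ 6f = ea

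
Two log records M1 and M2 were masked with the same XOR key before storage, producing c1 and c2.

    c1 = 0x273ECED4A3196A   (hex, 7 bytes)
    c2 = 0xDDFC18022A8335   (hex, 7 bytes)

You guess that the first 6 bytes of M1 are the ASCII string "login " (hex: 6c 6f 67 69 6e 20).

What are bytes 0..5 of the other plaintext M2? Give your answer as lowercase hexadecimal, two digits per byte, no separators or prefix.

First, c1 ⊕ c2 = (M1 ⊕ K) ⊕ (M2 ⊕ K) = M1 ⊕ M2, so the key drops out. Then M2 = (M1 ⊕ M2) ⊕ M1 over the first 6 bytes.
byte 0: (27 xor dd) xor 6c = fa xor 6c = 96
byte 1: (3e xor fc) xor 6f = c2 xor 6f = ad
byte 2: (ce xor 18) xor 67 = d6 xor 67 = b1
byte 3: (d4 xor 02) xor 69 = d6 xor 69 = bf
byte 4: (a3 xor 2a) xor 6e = 89 xor 6e = e7
byte 5: (19 xor 83) xor 20 = 9a xor 20 = ba

96adb1bfe7ba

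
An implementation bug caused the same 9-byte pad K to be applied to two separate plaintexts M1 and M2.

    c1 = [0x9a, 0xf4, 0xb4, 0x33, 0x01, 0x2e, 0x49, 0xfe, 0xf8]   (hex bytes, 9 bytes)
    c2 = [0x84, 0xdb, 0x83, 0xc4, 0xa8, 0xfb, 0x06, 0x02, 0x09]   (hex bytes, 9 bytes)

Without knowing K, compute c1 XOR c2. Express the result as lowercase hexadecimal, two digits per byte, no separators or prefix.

1e2f37f7a9d54ffcf1

c1 ⊕ c2 = (M1 ⊕ K) ⊕ (M2 ⊕ K) = M1 ⊕ M2 — the shared key cancels under XOR.
9a ⊕ 84 = 1e
f4 ⊕ db = 2f
b4 ⊕ 83 = 37
33 ⊕ c4 = f7
01 ⊕ a8 = a9
2e ⊕ fb = d5
49 ⊕ 06 = 4f
fe ⊕ 02 = fc
f8 ⊕ 09 = f1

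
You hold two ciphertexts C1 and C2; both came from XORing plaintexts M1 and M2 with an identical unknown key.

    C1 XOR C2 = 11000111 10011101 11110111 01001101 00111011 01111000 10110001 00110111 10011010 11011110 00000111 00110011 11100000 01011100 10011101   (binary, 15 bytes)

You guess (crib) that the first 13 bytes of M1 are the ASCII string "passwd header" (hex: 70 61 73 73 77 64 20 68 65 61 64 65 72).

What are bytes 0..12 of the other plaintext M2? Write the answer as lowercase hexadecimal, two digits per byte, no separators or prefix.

Since C1 ⊕ C2 = M1 ⊕ M2, XORing with the guessed M1 bytes yields the corresponding M2 bytes: M2 = (C1 ⊕ C2) ⊕ M1.
11000111 ^ 01110000 = 10110111
10011101 ^ 01100001 = 11111100
11110111 ^ 01110011 = 10000100
01001101 ^ 01110011 = 00111110
00111011 ^ 01110111 = 01001100
01111000 ^ 01100100 = 00011100
10110001 ^ 00100000 = 10010001
00110111 ^ 01101000 = 01011111
10011010 ^ 01100101 = 11111111
11011110 ^ 01100001 = 10111111
00000111 ^ 01100100 = 01100011
00110011 ^ 01100101 = 01010110
11100000 ^ 01110010 = 10010010

b7fc843e4c1c915fffbf635692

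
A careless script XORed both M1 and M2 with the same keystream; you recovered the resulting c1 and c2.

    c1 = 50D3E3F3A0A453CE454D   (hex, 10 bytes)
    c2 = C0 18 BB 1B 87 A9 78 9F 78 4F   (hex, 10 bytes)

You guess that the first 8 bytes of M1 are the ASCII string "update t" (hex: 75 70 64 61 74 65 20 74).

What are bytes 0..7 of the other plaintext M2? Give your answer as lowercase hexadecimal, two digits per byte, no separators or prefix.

First, c1 ⊕ c2 = (M1 ⊕ K) ⊕ (M2 ⊕ K) = M1 ⊕ M2, so the key drops out. Then M2 = (M1 ⊕ M2) ⊕ M1 over the first 8 bytes.
byte 0: (50 XOR c0) XOR 75 = 90 XOR 75 = e5
byte 1: (d3 XOR 18) XOR 70 = cb XOR 70 = bb
byte 2: (e3 XOR bb) XOR 64 = 58 XOR 64 = 3c
byte 3: (f3 XOR 1b) XOR 61 = e8 XOR 61 = 89
byte 4: (a0 XOR 87) XOR 74 = 27 XOR 74 = 53
byte 5: (a4 XOR a9) XOR 65 = 0d XOR 65 = 68
byte 6: (53 XOR 78) XOR 20 = 2b XOR 20 = 0b
byte 7: (ce XOR 9f) XOR 74 = 51 XOR 74 = 25

e5bb3c8953680b25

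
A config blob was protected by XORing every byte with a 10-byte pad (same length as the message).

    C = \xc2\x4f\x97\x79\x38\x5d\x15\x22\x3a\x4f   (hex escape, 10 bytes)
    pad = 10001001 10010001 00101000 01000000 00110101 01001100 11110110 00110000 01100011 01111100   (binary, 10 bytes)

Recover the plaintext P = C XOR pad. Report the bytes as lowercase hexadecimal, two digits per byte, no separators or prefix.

4bdebf390d11e3125933

byte 0: c2 XOR 89 = 4b
byte 1: 4f XOR 91 = de
byte 2: 97 XOR 28 = bf
byte 3: 79 XOR 40 = 39
byte 4: 38 XOR 35 = 0d
byte 5: 5d XOR 4c = 11
byte 6: 15 XOR f6 = e3
byte 7: 22 XOR 30 = 12
byte 8: 3a XOR 63 = 59
byte 9: 4f XOR 7c = 33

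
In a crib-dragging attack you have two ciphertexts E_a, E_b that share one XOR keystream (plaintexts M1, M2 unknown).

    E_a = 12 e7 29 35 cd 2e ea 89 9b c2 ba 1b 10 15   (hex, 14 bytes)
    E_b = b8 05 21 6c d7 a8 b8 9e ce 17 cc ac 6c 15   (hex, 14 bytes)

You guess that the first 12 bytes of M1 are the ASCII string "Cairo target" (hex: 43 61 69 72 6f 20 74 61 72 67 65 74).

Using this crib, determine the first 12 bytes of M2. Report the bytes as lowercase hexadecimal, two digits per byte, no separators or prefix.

First, E_a ⊕ E_b = (M1 ⊕ K) ⊕ (M2 ⊕ K) = M1 ⊕ M2, so the key drops out. Then M2 = (M1 ⊕ M2) ⊕ M1 over the first 12 bytes.
byte 0: (12 ⊕ b8) ⊕ 43 = aa ⊕ 43 = e9
byte 1: (e7 ⊕ 05) ⊕ 61 = e2 ⊕ 61 = 83
byte 2: (29 ⊕ 21) ⊕ 69 = 08 ⊕ 69 = 61
byte 3: (35 ⊕ 6c) ⊕ 72 = 59 ⊕ 72 = 2b
byte 4: (cd ⊕ d7) ⊕ 6f = 1a ⊕ 6f = 75
byte 5: (2e ⊕ a8) ⊕ 20 = 86 ⊕ 20 = a6
byte 6: (ea ⊕ b8) ⊕ 74 = 52 ⊕ 74 = 26
byte 7: (89 ⊕ 9e) ⊕ 61 = 17 ⊕ 61 = 76
byte 8: (9b ⊕ ce) ⊕ 72 = 55 ⊕ 72 = 27
byte 9: (c2 ⊕ 17) ⊕ 67 = d5 ⊕ 67 = b2
byte 10: (ba ⊕ cc) ⊕ 65 = 76 ⊕ 65 = 13
byte 11: (1b ⊕ ac) ⊕ 74 = b7 ⊕ 74 = c3

e983612b75a6267627b213c3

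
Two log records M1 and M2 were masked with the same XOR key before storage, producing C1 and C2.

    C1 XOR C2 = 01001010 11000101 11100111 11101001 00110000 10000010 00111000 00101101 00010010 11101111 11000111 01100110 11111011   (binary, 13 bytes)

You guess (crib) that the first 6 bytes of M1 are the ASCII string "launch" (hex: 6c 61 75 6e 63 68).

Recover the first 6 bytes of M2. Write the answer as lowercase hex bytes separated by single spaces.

Since C1 ⊕ C2 = M1 ⊕ M2, XORing with the guessed M1 bytes yields the corresponding M2 bytes: M2 = (C1 ⊕ C2) ⊕ M1.
byte 0: 4a xor 6c = 26
byte 1: c5 xor 61 = a4
byte 2: e7 xor 75 = 92
byte 3: e9 xor 6e = 87
byte 4: 30 xor 63 = 53
byte 5: 82 xor 68 = ea

26 a4 92 87 53 ea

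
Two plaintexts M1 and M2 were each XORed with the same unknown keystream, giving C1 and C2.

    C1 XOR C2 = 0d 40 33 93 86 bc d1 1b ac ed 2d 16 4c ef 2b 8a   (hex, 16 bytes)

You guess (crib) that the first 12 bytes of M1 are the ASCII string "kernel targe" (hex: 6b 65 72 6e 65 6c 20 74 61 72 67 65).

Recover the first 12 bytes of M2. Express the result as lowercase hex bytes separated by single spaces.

66 25 41 fd e3 d0 f1 6f cd 9f 4a 73

Since C1 ⊕ C2 = M1 ⊕ M2, XORing with the guessed M1 bytes yields the corresponding M2 bytes: M2 = (C1 ⊕ C2) ⊕ M1.
byte 0: 00001101 XOR 01101011 = 01100110
byte 1: 01000000 XOR 01100101 = 00100101
byte 2: 00110011 XOR 01110010 = 01000001
byte 3: 10010011 XOR 01101110 = 11111101
byte 4: 10000110 XOR 01100101 = 11100011
byte 5: 10111100 XOR 01101100 = 11010000
byte 6: 11010001 XOR 00100000 = 11110001
byte 7: 00011011 XOR 01110100 = 01101111
byte 8: 10101100 XOR 01100001 = 11001101
byte 9: 11101101 XOR 01110010 = 10011111
byte 10: 00101101 XOR 01100111 = 01001010
byte 11: 00010110 XOR 01100101 = 01110011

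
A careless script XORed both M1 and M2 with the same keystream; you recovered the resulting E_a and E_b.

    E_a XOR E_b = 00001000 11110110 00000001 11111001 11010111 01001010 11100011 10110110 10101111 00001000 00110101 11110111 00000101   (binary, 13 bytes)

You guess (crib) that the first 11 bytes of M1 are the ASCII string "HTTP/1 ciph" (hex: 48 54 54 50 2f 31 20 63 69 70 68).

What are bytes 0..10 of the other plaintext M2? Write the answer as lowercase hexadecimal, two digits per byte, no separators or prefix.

40a255a9f87bc3d5c6785d

Since E_a ⊕ E_b = M1 ⊕ M2, XORing with the guessed M1 bytes yields the corresponding M2 bytes: M2 = (E_a ⊕ E_b) ⊕ M1.
  8 xor  72 =  64
246 xor  84 = 162
  1 xor  84 =  85
249 xor  80 = 169
215 xor  47 = 248
 74 xor  49 = 123
227 xor  32 = 195
182 xor  99 = 213
175 xor 105 = 198
  8 xor 112 = 120
 53 xor 104 =  93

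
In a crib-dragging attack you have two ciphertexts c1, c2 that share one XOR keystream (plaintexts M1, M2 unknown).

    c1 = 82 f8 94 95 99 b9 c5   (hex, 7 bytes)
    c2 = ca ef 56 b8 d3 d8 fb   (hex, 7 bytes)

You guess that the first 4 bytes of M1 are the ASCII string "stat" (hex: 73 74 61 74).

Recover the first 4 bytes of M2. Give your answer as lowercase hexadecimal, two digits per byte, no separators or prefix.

3b63a359

First, c1 ⊕ c2 = (M1 ⊕ K) ⊕ (M2 ⊕ K) = M1 ⊕ M2, so the key drops out. Then M2 = (M1 ⊕ M2) ⊕ M1 over the first 4 bytes.
byte 0: (82 XOR ca) XOR 73 = 48 XOR 73 = 3b
byte 1: (f8 XOR ef) XOR 74 = 17 XOR 74 = 63
byte 2: (94 XOR 56) XOR 61 = c2 XOR 61 = a3
byte 3: (95 XOR b8) XOR 74 = 2d XOR 74 = 59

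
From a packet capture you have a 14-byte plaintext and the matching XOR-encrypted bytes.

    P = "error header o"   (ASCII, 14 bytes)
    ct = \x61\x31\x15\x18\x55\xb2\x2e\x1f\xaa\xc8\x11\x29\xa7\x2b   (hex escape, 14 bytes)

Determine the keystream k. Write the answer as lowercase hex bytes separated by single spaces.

04 43 67 77 27 92 46 7a cb ac 74 5b 87 44

Since ct = P ⊕ k, XORing both sides with P gives k = P ⊕ ct.
101 ^  97 =   4
114 ^  49 =  67
114 ^  21 = 103
111 ^  24 = 119
114 ^  85 =  39
 32 ^ 178 = 146
104 ^  46 =  70
101 ^  31 = 122
 97 ^ 170 = 203
100 ^ 200 = 172
101 ^  17 = 116
114 ^  41 =  91
 32 ^ 167 = 135
111 ^  43 =  68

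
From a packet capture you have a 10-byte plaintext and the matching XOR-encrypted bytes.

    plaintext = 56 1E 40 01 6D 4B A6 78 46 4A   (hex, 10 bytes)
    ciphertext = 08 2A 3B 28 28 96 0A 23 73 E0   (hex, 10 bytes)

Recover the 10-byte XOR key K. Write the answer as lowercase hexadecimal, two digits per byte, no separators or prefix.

Since ciphertext = plaintext ⊕ K, XORing both sides with plaintext gives K = plaintext ⊕ ciphertext.
56 xor 08 = 5e
1e xor 2a = 34
40 xor 3b = 7b
01 xor 28 = 29
6d xor 28 = 45
4b xor 96 = dd
a6 xor 0a = ac
78 xor 23 = 5b
46 xor 73 = 35
4a xor e0 = aa

5e347b2945ddac5b35aa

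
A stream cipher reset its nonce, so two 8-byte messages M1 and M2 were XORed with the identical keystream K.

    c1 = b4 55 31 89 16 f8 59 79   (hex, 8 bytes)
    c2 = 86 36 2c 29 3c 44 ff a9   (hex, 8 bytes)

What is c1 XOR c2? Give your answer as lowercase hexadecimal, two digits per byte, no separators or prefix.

c1 ⊕ c2 = (M1 ⊕ K) ⊕ (M2 ⊕ K) = M1 ⊕ M2 — the shared key cancels under XOR.
b4 ⊕ 86 = 32
55 ⊕ 36 = 63
31 ⊕ 2c = 1d
89 ⊕ 29 = a0
16 ⊕ 3c = 2a
f8 ⊕ 44 = bc
59 ⊕ ff = a6
79 ⊕ a9 = d0

32631da02abca6d0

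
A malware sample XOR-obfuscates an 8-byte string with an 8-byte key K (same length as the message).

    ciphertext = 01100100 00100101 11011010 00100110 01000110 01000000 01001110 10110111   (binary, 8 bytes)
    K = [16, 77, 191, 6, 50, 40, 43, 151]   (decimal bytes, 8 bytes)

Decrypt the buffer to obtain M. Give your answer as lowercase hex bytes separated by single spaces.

74 68 65 20 74 68 65 20

64 XOR 10 = 74
25 XOR 4d = 68
da XOR bf = 65
26 XOR 06 = 20
46 XOR 32 = 74
40 XOR 28 = 68
4e XOR 2b = 65
b7 XOR 97 = 20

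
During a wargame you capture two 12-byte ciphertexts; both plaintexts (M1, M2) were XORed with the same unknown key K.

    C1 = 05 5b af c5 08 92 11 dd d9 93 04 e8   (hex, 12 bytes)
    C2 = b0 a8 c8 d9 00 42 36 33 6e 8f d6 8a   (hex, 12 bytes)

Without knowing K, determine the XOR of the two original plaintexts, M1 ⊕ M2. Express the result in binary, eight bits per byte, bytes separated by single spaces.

10110101 11110011 01100111 00011100 00001000 11010000 00100111 11101110 10110111 00011100 11010010 01100010

C1 ⊕ C2 = (M1 ⊕ K) ⊕ (M2 ⊕ K) = M1 ⊕ M2 — the shared key cancels under XOR.
  5 ^ 176 = 181
 91 ^ 168 = 243
175 ^ 200 = 103
197 ^ 217 =  28
  8 ^   0 =   8
146 ^  66 = 208
 17 ^  54 =  39
221 ^  51 = 238
217 ^ 110 = 183
147 ^ 143 =  28
  4 ^ 214 = 210
232 ^ 138 =  98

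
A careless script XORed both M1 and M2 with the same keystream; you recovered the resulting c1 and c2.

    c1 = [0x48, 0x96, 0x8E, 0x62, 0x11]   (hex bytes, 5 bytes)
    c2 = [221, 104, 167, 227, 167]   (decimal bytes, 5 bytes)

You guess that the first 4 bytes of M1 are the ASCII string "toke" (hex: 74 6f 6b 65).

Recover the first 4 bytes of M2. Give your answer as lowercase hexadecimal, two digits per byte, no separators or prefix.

First, c1 ⊕ c2 = (M1 ⊕ K) ⊕ (M2 ⊕ K) = M1 ⊕ M2, so the key drops out. Then M2 = (M1 ⊕ M2) ⊕ M1 over the first 4 bytes.
byte 0: (48 ⊕ dd) ⊕ 74 = 95 ⊕ 74 = e1
byte 1: (96 ⊕ 68) ⊕ 6f = fe ⊕ 6f = 91
byte 2: (8e ⊕ a7) ⊕ 6b = 29 ⊕ 6b = 42
byte 3: (62 ⊕ e3) ⊕ 65 = 81 ⊕ 65 = e4

e19142e4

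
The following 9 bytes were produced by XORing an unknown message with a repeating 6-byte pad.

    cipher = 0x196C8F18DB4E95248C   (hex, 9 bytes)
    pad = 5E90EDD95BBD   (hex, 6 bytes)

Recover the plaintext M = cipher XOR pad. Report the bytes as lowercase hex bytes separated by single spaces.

The 6-byte key repeats, so the effective keystream is 5e 90 ed d9 5b bd 5e 90 ed.
byte 0: 19 ^ 5e = 47
byte 1: 6c ^ 90 = fc
byte 2: 8f ^ ed = 62
byte 3: 18 ^ d9 = c1
byte 4: db ^ 5b = 80
byte 5: 4e ^ bd = f3
byte 6: 95 ^ 5e = cb
byte 7: 24 ^ 90 = b4
byte 8: 8c ^ ed = 61

47 fc 62 c1 80 f3 cb b4 61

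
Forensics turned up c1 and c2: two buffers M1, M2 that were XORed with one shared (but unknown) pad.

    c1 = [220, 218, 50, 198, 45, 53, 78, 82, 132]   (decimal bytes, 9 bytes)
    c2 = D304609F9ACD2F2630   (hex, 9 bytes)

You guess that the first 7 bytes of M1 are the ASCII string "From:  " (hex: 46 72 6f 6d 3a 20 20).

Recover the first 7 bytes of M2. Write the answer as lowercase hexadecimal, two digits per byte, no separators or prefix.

49ac3d348dd841

First, c1 ⊕ c2 = (M1 ⊕ K) ⊕ (M2 ⊕ K) = M1 ⊕ M2, so the key drops out. Then M2 = (M1 ⊕ M2) ⊕ M1 over the first 7 bytes.
byte 0: (dc xor d3) xor 46 = 0f xor 46 = 49
byte 1: (da xor 04) xor 72 = de xor 72 = ac
byte 2: (32 xor 60) xor 6f = 52 xor 6f = 3d
byte 3: (c6 xor 9f) xor 6d = 59 xor 6d = 34
byte 4: (2d xor 9a) xor 3a = b7 xor 3a = 8d
byte 5: (35 xor cd) xor 20 = f8 xor 20 = d8
byte 6: (4e xor 2f) xor 20 = 61 xor 20 = 41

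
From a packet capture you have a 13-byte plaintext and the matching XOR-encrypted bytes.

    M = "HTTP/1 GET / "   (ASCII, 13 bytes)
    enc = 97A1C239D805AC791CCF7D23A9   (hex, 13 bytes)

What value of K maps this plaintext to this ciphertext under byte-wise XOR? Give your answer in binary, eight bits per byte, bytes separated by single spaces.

11011111 11110101 10010110 01101001 11110111 00110100 10001100 00111110 01011001 10011011 01011101 00001100 10001001

Since enc = M ⊕ K, XORing both sides with M gives K = M ⊕ enc.
48 XOR 97 = df
54 XOR a1 = f5
54 XOR c2 = 96
50 XOR 39 = 69
2f XOR d8 = f7
31 XOR 05 = 34
20 XOR ac = 8c
47 XOR 79 = 3e
45 XOR 1c = 59
54 XOR cf = 9b
20 XOR 7d = 5d
2f XOR 23 = 0c
20 XOR a9 = 89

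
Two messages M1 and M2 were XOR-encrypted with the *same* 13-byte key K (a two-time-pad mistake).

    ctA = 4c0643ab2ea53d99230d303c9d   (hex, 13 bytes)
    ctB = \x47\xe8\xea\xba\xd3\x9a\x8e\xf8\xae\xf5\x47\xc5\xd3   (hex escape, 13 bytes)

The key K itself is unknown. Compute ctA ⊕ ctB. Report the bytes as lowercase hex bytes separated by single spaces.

0b ee a9 11 fd 3f b3 61 8d f8 77 f9 4e

ctA ⊕ ctB = (M1 ⊕ K) ⊕ (M2 ⊕ K) = M1 ⊕ M2 — the shared key cancels under XOR.
4c ⊕ 47 = 0b
06 ⊕ e8 = ee
43 ⊕ ea = a9
ab ⊕ ba = 11
2e ⊕ d3 = fd
a5 ⊕ 9a = 3f
3d ⊕ 8e = b3
99 ⊕ f8 = 61
23 ⊕ ae = 8d
0d ⊕ f5 = f8
30 ⊕ 47 = 77
3c ⊕ c5 = f9
9d ⊕ d3 = 4e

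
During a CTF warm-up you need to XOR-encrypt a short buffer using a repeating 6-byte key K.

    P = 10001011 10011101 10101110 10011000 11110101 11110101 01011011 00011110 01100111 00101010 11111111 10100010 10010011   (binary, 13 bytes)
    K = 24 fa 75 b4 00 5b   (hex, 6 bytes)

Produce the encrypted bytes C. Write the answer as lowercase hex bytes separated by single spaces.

The 6-byte key repeats, so the effective keystream is 24 fa 75 b4 00 5b 24 fa 75 b4 00 5b 24.
byte 0: 10001011 XOR 00100100 = 10101111
byte 1: 10011101 XOR 11111010 = 01100111
byte 2: 10101110 XOR 01110101 = 11011011
byte 3: 10011000 XOR 10110100 = 00101100
byte 4: 11110101 XOR 00000000 = 11110101
byte 5: 11110101 XOR 01011011 = 10101110
byte 6: 01011011 XOR 00100100 = 01111111
byte 7: 00011110 XOR 11111010 = 11100100
byte 8: 01100111 XOR 01110101 = 00010010
byte 9: 00101010 XOR 10110100 = 10011110
byte 10: 11111111 XOR 00000000 = 11111111
byte 11: 10100010 XOR 01011011 = 11111001
byte 12: 10010011 XOR 00100100 = 10110111

af 67 db 2c f5 ae 7f e4 12 9e ff f9 b7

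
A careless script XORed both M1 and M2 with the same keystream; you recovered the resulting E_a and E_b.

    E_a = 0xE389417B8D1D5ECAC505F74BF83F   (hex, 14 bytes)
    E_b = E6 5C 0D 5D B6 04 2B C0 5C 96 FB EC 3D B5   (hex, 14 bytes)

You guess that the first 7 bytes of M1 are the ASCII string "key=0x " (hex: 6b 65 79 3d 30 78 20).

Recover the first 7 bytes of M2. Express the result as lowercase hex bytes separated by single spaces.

First, E_a ⊕ E_b = (M1 ⊕ K) ⊕ (M2 ⊕ K) = M1 ⊕ M2, so the key drops out. Then M2 = (M1 ⊕ M2) ⊕ M1 over the first 7 bytes.
byte 0: (e3 ⊕ e6) ⊕ 6b = 05 ⊕ 6b = 6e
byte 1: (89 ⊕ 5c) ⊕ 65 = d5 ⊕ 65 = b0
byte 2: (41 ⊕ 0d) ⊕ 79 = 4c ⊕ 79 = 35
byte 3: (7b ⊕ 5d) ⊕ 3d = 26 ⊕ 3d = 1b
byte 4: (8d ⊕ b6) ⊕ 30 = 3b ⊕ 30 = 0b
byte 5: (1d ⊕ 04) ⊕ 78 = 19 ⊕ 78 = 61
byte 6: (5e ⊕ 2b) ⊕ 20 = 75 ⊕ 20 = 55

6e b0 35 1b 0b 61 55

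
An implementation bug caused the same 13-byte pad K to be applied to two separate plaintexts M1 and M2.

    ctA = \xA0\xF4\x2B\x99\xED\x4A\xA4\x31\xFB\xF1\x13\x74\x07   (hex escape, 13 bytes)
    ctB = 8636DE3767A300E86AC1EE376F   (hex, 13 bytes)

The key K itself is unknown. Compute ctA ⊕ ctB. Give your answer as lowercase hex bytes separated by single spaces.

ctA ⊕ ctB = (M1 ⊕ K) ⊕ (M2 ⊕ K) = M1 ⊕ M2 — the shared key cancels under XOR.
a0 ⊕ 86 = 26
f4 ⊕ 36 = c2
2b ⊕ de = f5
99 ⊕ 37 = ae
ed ⊕ 67 = 8a
4a ⊕ a3 = e9
a4 ⊕ 00 = a4
31 ⊕ e8 = d9
fb ⊕ 6a = 91
f1 ⊕ c1 = 30
13 ⊕ ee = fd
74 ⊕ 37 = 43
07 ⊕ 6f = 68

26 c2 f5 ae 8a e9 a4 d9 91 30 fd 43 68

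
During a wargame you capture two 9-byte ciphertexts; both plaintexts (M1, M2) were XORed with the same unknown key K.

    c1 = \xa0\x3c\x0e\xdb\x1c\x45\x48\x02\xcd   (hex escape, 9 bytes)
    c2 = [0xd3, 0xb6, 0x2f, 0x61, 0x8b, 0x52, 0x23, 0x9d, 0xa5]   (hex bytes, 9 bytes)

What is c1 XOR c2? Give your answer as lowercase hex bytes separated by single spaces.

73 8a 21 ba 97 17 6b 9f 68

c1 ⊕ c2 = (M1 ⊕ K) ⊕ (M2 ⊕ K) = M1 ⊕ M2 — the shared key cancels under XOR.
a0 XOR d3 = 73
3c XOR b6 = 8a
0e XOR 2f = 21
db XOR 61 = ba
1c XOR 8b = 97
45 XOR 52 = 17
48 XOR 23 = 6b
02 XOR 9d = 9f
cd XOR a5 = 68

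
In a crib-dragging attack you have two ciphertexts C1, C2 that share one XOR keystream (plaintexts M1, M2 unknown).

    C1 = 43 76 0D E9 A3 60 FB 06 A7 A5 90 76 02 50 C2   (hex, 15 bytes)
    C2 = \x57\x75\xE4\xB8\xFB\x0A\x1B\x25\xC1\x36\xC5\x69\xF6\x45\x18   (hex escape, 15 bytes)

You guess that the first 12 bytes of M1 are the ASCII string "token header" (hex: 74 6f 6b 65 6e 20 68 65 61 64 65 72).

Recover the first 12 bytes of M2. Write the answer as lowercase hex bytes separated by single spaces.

60 6c 82 34 36 4a 88 46 07 f7 30 6d

First, C1 ⊕ C2 = (M1 ⊕ K) ⊕ (M2 ⊕ K) = M1 ⊕ M2, so the key drops out. Then M2 = (M1 ⊕ M2) ⊕ M1 over the first 12 bytes.
byte 0: (43 xor 57) xor 74 = 14 xor 74 = 60
byte 1: (76 xor 75) xor 6f = 03 xor 6f = 6c
byte 2: (0d xor e4) xor 6b = e9 xor 6b = 82
byte 3: (e9 xor b8) xor 65 = 51 xor 65 = 34
byte 4: (a3 xor fb) xor 6e = 58 xor 6e = 36
byte 5: (60 xor 0a) xor 20 = 6a xor 20 = 4a
byte 6: (fb xor 1b) xor 68 = e0 xor 68 = 88
byte 7: (06 xor 25) xor 65 = 23 xor 65 = 46
byte 8: (a7 xor c1) xor 61 = 66 xor 61 = 07
byte 9: (a5 xor 36) xor 64 = 93 xor 64 = f7
byte 10: (90 xor c5) xor 65 = 55 xor 65 = 30
byte 11: (76 xor 69) xor 72 = 1f xor 72 = 6d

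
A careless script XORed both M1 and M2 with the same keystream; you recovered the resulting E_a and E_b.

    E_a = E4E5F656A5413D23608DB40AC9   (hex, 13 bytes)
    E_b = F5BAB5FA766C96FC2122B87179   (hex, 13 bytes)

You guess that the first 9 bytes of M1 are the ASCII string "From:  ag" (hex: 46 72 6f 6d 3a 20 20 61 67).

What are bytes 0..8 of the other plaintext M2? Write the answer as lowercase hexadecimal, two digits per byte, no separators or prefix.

572d2cc1e90d8bbe26

First, E_a ⊕ E_b = (M1 ⊕ K) ⊕ (M2 ⊕ K) = M1 ⊕ M2, so the key drops out. Then M2 = (M1 ⊕ M2) ⊕ M1 over the first 9 bytes.
byte 0: (e4 xor f5) xor 46 = 11 xor 46 = 57
byte 1: (e5 xor ba) xor 72 = 5f xor 72 = 2d
byte 2: (f6 xor b5) xor 6f = 43 xor 6f = 2c
byte 3: (56 xor fa) xor 6d = ac xor 6d = c1
byte 4: (a5 xor 76) xor 3a = d3 xor 3a = e9
byte 5: (41 xor 6c) xor 20 = 2d xor 20 = 0d
byte 6: (3d xor 96) xor 20 = ab xor 20 = 8b
byte 7: (23 xor fc) xor 61 = df xor 61 = be
byte 8: (60 xor 21) xor 67 = 41 xor 67 = 26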